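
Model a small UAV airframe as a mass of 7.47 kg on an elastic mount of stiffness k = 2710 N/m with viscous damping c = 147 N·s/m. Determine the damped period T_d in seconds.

0.385 s

ω_n = √(k/m) = √(2710/7.47) = 19.05 rad/s.
Critical damping c_c = 2√(k·m) = 2√(2710 × 7.47) = 284.6 N·s/m, so ζ = c/c_c = 147/284.6 = 0.5166.
ω_d = ω_n√(1 − ζ²) = 19.05 × √(1 − 0.267) = 16.31 rad/s.
T_d = 2π/ω_d = 0.3853 s.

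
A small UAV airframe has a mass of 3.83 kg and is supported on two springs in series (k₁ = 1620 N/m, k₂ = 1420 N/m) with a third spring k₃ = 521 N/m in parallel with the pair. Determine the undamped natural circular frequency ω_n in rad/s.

Series pair: k_s = k₁k₂/(k₁+k₂) = (1620)(1420)/(1620 + 1420) = 756.7 N/m. In parallel with k₃: k_eq = 756.7 + 521 = 1278 N/m.
ω_n = √(k_eq/m) = √(1278/3.83) = √333.6 = 18.26 rad/s.

18.3 rad/s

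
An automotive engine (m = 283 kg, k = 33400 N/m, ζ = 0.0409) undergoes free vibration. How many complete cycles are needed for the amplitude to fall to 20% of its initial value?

7 cycles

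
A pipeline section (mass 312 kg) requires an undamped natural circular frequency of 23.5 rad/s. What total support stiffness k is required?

k = m·ω_n² = 312 × 23.50² = 312 × 552.2 = 172300 N/m.

172000 N/m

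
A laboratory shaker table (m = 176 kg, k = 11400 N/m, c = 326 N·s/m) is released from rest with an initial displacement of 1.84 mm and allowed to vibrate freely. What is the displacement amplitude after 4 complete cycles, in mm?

0.100 mm

ζ = c/(2√(km)) = 326/(2√(11400 × 176)) = 326/2833 = 0.1151.
Logarithmic decrement δ = 2πζ/√(1 − ζ²) = 2π × 0.1151/√(1 − 0.0132) = 0.7279.
After n cycles, x_n/x₀ = e^(−nδ), so x_4 = 1.84 × e^(−4 × 0.7279) = 1.84 × 0.05440 = 0.1001 mm.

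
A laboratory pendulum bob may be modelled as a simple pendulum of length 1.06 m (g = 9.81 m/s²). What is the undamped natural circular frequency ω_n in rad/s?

3.04 rad/s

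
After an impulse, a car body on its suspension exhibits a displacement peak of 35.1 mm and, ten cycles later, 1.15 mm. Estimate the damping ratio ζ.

0.0543

Logarithmic decrement δ = (1/n)·ln(x₀/x_n) = (1/10)·ln(35.1/1.15) = (1/10)·ln(30.52) = 0.3418.
ζ = δ/√(4π² + δ²) = 0.3418/√(39.48 + 0.117) = 0.3418/6.292 = 0.05433.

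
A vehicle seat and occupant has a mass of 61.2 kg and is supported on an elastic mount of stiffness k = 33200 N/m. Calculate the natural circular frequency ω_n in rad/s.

23.3 rad/s

ω_n = √(k/m) = √(33200/61.2) = √542.5 = 23.29 rad/s.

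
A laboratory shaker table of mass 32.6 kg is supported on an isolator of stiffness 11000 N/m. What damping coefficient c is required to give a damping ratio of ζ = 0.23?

c_c = 2√(k·m) = 2√(11000 × 32.6) = 1198 N·s/m.
c = ζ·c_c = 0.23 × 1198 = 275.5 N·s/m.

275 N·s/m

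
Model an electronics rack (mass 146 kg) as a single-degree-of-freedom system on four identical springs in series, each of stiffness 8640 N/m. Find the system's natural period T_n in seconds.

Series springs: 1/k_eq = 4/8640, so k_eq = 8640/4 = 2160 N/m.
ω_n = √(k_eq/m) = √(2160/146) = √14.79 = 3.846 rad/s.
T_n = 2π/ω_n = 6.283/3.846 = 1.634 s.

1.63 s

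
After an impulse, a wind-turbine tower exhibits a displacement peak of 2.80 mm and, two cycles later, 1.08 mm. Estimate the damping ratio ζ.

0.0756

Logarithmic decrement δ = (1/n)·ln(x₀/x_n) = (1/2)·ln(2.80/1.08) = (1/2)·ln(2.593) = 0.4763.
ζ = δ/√(4π² + δ²) = 0.4763/√(39.48 + 0.227) = 0.4763/6.301 = 0.07559.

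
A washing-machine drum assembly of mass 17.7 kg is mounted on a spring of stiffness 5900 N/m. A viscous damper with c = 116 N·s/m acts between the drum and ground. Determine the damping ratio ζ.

0.179

ω_n = √(k/m) = √(5900/17.7) = 18.26 rad/s.
Critical damping c_c = 2√(k·m) = 2√(5900 × 17.7) = 646.3 N·s/m, so ζ = c/c_c = 116/646.3 = 0.1795.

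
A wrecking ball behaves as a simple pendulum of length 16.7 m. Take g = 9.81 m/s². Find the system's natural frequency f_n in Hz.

For a simple pendulum ω_n = √(g/L) = √(9.81/16.7) = √0.5874 = 0.7664 rad/s.
f_n = ω_n/(2π) = 0.7664/6.283 = 0.1220 Hz.

0.122 Hz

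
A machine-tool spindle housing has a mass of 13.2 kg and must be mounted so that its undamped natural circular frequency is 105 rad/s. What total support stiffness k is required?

k = m·ω_n² = 13.2 × 105.0² = 13.2 × 11020 = 145500 N/m.

146000 N/m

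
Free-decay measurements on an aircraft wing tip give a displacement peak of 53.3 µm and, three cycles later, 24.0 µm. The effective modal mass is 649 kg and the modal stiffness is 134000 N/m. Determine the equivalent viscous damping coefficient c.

Logarithmic decrement δ = (1/n)·ln(x₀/x_n) = (1/3)·ln(53.3/24.0) = (1/3)·ln(2.221) = 0.2660.
ζ = δ/√(4π² + δ²) = 0.2660/√(39.48 + 0.0707) = 0.2660/6.289 = 0.04229.
c = ζ · 2√(km) = 0.04229 × 2√(134000 × 649) = 0.04229 × 18650 = 788.8 N·s/m.

789 N·s/m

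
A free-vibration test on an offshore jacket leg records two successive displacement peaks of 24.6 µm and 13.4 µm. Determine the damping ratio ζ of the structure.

Logarithmic decrement δ = (1/n)·ln(x₀/x_n) = (1/1)·ln(24.6/13.4) = (1/1)·ln(1.836) = 0.6075.
ζ = δ/√(4π² + δ²) = 0.6075/√(39.48 + 0.369) = 0.6075/6.312 = 0.09624.

0.0962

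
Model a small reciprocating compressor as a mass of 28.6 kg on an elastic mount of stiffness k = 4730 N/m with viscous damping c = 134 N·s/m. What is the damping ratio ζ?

ω_n = √(k/m) = √(4730/28.6) = 12.86 rad/s.
Critical damping c_c = 2√(k·m) = 2√(4730 × 28.6) = 735.6 N·s/m, so ζ = c/c_c = 134/735.6 = 0.1822.

0.182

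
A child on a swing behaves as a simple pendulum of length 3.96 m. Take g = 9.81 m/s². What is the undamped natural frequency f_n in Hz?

For a simple pendulum ω_n = √(g/L) = √(9.81/3.96) = √2.477 = 1.574 rad/s.
f_n = ω_n/(2π) = 1.574/6.283 = 0.2505 Hz.

0.250 Hz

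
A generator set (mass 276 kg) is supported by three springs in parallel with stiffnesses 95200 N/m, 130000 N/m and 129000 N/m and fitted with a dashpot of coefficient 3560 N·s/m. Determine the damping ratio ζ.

Parallel springs add: k_eq = 95200 + 130000 + 129000 = 354200 N/m.
ω_n = √(k_eq/m) = √(354200/276) = 35.82 rad/s.
Critical damping c_c = 2√(k_eq·m) = 2√(354200 × 276) = 19770 N·s/m, so ζ = c/c_c = 3560/19770 = 0.1800.

0.180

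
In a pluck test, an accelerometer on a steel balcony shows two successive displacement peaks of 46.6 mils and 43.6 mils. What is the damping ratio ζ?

Logarithmic decrement δ = (1/n)·ln(x₀/x_n) = (1/1)·ln(46.6/43.6) = (1/1)·ln(1.069) = 0.06654.
ζ = δ/√(4π² + δ²) = 0.06654/√(39.48 + 0.00443) = 0.06654/6.284 = 0.01059.

0.0106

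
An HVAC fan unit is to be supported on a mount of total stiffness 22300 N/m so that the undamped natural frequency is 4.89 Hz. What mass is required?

ω_n = 2πf_n = 2π × 4.89 = 30.72 rad/s.
m = k/ω_n² = 22300/30.72² = 22300/944.0 = 23.62 kg.

23.6 kg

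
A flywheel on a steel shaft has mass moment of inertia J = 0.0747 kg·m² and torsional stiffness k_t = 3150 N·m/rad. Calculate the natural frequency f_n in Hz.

32.7 Hz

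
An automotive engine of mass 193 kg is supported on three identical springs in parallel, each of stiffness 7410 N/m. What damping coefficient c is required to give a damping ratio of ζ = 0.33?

Parallel springs add: k_eq = 3 × 7410 = 22230 N/m.
c_c = 2√(k_eq·m) = 2√(22230 × 193) = 4143 N·s/m.
c = ζ·c_c = 0.33 × 4143 = 1367 N·s/m.

1370 N·s/m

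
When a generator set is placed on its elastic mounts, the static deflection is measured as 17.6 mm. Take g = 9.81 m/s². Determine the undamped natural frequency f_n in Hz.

3.76 Hz

ω_n = √(g/δ_st) = √(9.81/0.0176) = √557.4 = 23.61 rad/s.
f_n = ω_n/(2π) = 23.61/6.283 = 3.757 Hz.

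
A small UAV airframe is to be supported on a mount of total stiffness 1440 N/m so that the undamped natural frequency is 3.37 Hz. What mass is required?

ω_n = 2πf_n = 2π × 3.37 = 21.17 rad/s.
m = k/ω_n² = 1440/21.17² = 1440/448.4 = 3.212 kg.

3.21 kg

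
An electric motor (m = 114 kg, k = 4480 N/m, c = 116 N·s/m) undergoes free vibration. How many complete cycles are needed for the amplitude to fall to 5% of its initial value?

6 cycles

ζ = c/(2√(km)) = 116/(2√(4480 × 114)) = 116/1429 = 0.08116.
Logarithmic decrement δ = 2πζ/√(1 − ζ²) = 2π × 0.08116/√(1 − 0.00659) = 0.5116.
x_n/x₀ = e^(−nδ) ≤ 0.05; take ln: n ≥ ln(1/0.05)/δ = 2.996/0.5116 = 5.855.
So 6 complete cycles are required.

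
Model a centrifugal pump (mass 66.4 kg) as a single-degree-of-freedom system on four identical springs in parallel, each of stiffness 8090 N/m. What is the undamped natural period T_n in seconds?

0.285 s

Parallel springs add: k_eq = 4 × 8090 = 32360 N/m.
ω_n = √(k_eq/m) = √(32360/66.4) = √487.3 = 22.08 rad/s.
T_n = 2π/ω_n = 6.283/22.08 = 0.2846 s.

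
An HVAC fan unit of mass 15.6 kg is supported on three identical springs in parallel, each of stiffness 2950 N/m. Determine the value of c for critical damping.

743 N·s/m

Parallel springs add: k_eq = 3 × 2950 = 8850 N/m.
c_c = 2√(k_eq·m) = 2√(8850 × 15.6) = 2 × 371.6 = 743.1 N·s/m.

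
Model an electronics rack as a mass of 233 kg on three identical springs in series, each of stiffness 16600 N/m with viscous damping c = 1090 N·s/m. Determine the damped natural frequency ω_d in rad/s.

Series springs: 1/k_eq = 3/16600, so k_eq = 16600/3 = 5533 N/m.
ω_n = √(k_eq/m) = √(5533/233) = 4.873 rad/s.
Critical damping c_c = 2√(k_eq·m) = 2√(5533 × 233) = 2271 N·s/m, so ζ = c/c_c = 1090/2271 = 0.4800.
ω_d = ω_n√(1 − ζ²) = 4.873 × √(1 − 0.230) = 4.275 rad/s.

4.28 rad/s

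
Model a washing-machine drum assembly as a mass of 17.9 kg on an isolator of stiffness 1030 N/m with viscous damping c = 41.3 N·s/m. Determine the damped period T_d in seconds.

0.838 s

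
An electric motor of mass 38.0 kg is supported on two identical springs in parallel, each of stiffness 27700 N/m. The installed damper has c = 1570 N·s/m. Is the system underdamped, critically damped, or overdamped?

underdamped

Parallel springs add: k_eq = 2 × 27700 = 55400 N/m.
c_c = 2√(k_eq·m) = 2902 N·s/m; ζ = c/c_c = 1570/2902 = 0.541.
Since ζ < 1 the system is underdamped.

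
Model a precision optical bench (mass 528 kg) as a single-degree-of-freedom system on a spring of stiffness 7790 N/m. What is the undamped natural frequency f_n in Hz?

ω_n = √(k/m) = √(7790/528) = √14.75 = 3.841 rad/s.
f_n = ω_n/(2π) = 3.841/6.283 = 0.6113 Hz.

0.611 Hz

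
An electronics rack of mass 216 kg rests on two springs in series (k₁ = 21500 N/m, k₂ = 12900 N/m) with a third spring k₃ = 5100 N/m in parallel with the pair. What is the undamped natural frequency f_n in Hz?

1.24 Hz

Series pair: k_s = k₁k₂/(k₁+k₂) = (21500)(12900)/(21500 + 12900) = 8062 N/m. In parallel with k₃: k_eq = 8062 + 5100 = 13160 N/m.
ω_n = √(k_eq/m) = √(13160/216) = √60.94 = 7.806 rad/s.
f_n = ω_n/(2π) = 7.806/6.283 = 1.242 Hz.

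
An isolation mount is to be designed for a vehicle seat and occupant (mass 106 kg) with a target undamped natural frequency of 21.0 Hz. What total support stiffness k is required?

1850000 N/m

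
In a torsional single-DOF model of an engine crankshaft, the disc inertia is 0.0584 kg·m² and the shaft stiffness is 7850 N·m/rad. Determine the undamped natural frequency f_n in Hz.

58.4 Hz

ω_n = √(k_t/J) = √(7850/0.0584) = √134400 = 366.6 rad/s.
f_n = ω_n/(2π) = 366.6/6.283 = 58.35 Hz.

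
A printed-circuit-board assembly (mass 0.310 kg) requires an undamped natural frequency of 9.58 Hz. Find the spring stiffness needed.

1120 N/m

ω_n = 2πf_n = 2π × 9.58 = 60.19 rad/s.
k = m·ω_n² = 0.310 × 60.19² = 0.310 × 3623 = 1123 N/m.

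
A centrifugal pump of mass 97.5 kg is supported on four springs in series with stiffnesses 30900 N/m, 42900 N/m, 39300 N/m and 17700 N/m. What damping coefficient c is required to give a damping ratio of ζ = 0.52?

Series springs: 1/k_eq = 1/30900 + 1/42900 + 1/39300 + 1/17700 = 0.0001376, so k_eq = 7267 N/m.
c_c = 2√(k_eq·m) = 2√(7267 × 97.5) = 1683 N·s/m.
c = ζ·c_c = 0.52 × 1683 = 875.4 N·s/m.

875 N·s/m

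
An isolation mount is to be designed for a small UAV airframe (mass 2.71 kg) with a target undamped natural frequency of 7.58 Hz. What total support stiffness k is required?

ω_n = 2πf_n = 2π × 7.58 = 47.63 rad/s.
k = m·ω_n² = 2.71 × 47.63² = 2.71 × 2268 = 6147 N/m.

6150 N/m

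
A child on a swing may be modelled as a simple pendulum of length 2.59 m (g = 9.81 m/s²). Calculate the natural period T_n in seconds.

For a simple pendulum ω_n = √(g/L) = √(9.81/2.59) = √3.788 = 1.946 rad/s.
T_n = 2π/ω_n = 6.283/1.946 = 3.228 s.

3.23 s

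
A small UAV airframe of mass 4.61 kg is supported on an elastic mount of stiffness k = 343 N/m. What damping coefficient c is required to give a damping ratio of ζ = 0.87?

69.2 N·s/m

c_c = 2√(k·m) = 2√(343.0 × 4.61) = 79.53 N·s/m.
c = ζ·c_c = 0.87 × 79.53 = 69.19 N·s/m.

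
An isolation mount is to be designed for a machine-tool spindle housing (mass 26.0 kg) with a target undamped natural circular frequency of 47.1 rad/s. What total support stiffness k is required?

k = m·ω_n² = 26.0 × 47.10² = 26.0 × 2218 = 57680 N/m.

57700 N/m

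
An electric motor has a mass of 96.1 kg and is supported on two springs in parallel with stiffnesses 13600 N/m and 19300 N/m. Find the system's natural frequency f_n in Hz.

Parallel springs add: k_eq = 13600 + 19300 = 32900 N/m.
ω_n = √(k_eq/m) = √(32900/96.1) = √342.4 = 18.50 rad/s.
f_n = ω_n/(2π) = 18.50/6.283 = 2.945 Hz.

2.94 Hz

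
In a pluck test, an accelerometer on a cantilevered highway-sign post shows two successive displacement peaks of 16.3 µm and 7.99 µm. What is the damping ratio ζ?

Logarithmic decrement δ = (1/n)·ln(x₀/x_n) = (1/1)·ln(16.3/7.99) = (1/1)·ln(2.040) = 0.7130.
ζ = δ/√(4π² + δ²) = 0.7130/√(39.48 + 0.508) = 0.7130/6.324 = 0.1127.

0.113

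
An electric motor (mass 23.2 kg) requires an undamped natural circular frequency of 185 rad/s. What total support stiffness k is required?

794000 N/m

k = m·ω_n² = 23.2 × 185.0² = 23.2 × 34220 = 794000 N/m.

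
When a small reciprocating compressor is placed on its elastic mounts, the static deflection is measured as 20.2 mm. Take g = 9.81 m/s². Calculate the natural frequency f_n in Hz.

3.51 Hz

ω_n = √(g/δ_st) = √(9.81/0.0202) = √485.6 = 22.04 rad/s.
f_n = ω_n/(2π) = 22.04/6.283 = 3.507 Hz.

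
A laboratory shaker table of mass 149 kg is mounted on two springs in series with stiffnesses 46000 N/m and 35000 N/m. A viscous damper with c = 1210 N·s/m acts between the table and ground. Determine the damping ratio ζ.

Series springs: 1/k_eq = 1/46000 + 1/35000 = 5.031×10^-5, so k_eq = 19880 N/m.
ω_n = √(k_eq/m) = √(19880/149) = 11.55 rad/s.
Critical damping c_c = 2√(k_eq·m) = 2√(19880 × 149) = 3442 N·s/m, so ζ = c/c_c = 1210/3442 = 0.3516.

0.352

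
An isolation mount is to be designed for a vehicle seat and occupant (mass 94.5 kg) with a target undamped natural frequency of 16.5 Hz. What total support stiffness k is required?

1020000 N/m

ω_n = 2πf_n = 2π × 16.5 = 103.7 rad/s.
k = m·ω_n² = 94.5 × 103.7² = 94.5 × 10750 = 1016000 N/m.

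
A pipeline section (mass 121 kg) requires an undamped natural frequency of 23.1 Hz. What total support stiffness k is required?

2550000 N/m

ω_n = 2πf_n = 2π × 23.1 = 145.1 rad/s.
k = m·ω_n² = 121 × 145.1² = 121 × 21070 = 2549000 N/m.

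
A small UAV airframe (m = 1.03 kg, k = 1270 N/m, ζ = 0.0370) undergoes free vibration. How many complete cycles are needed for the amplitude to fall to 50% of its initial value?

Logarithmic decrement δ = 2πζ/√(1 − ζ²) = 2π × 0.03700/√(1 − 0.00137) = 0.2326.
x_n/x₀ = e^(−nδ) ≤ 0.5; take ln: n ≥ ln(1/0.5)/δ = 0.6931/0.2326 = 2.980.
So 3 complete cycles are required.

3 cycles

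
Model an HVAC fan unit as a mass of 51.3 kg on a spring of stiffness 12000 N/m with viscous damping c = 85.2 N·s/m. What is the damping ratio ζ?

0.0543

ω_n = √(k/m) = √(12000/51.3) = 15.29 rad/s.
Critical damping c_c = 2√(k·m) = 2√(12000 × 51.3) = 1569 N·s/m, so ζ = c/c_c = 85.2/1569 = 0.05430.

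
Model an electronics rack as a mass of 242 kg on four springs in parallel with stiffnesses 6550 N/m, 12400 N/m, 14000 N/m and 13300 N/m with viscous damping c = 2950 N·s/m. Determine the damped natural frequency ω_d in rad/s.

12.4 rad/s

Parallel springs add: k_eq = 6550 + 12400 + 14000 + 13300 = 46250 N/m.
ω_n = √(k_eq/m) = √(46250/242) = 13.82 rad/s.
Critical damping c_c = 2√(k_eq·m) = 2√(46250 × 242) = 6691 N·s/m, so ζ = c/c_c = 2950/6691 = 0.4409.
ω_d = ω_n√(1 − ζ²) = 13.82 × √(1 − 0.194) = 12.41 rad/s.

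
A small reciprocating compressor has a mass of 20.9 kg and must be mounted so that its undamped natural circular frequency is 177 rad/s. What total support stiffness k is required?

655000 N/m

k = m·ω_n² = 20.9 × 177.0² = 20.9 × 31330 = 654800 N/m.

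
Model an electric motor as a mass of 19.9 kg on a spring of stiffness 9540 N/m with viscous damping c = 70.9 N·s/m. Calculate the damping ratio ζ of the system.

0.0814

ω_n = √(k/m) = √(9540/19.9) = 21.90 rad/s.
Critical damping c_c = 2√(k·m) = 2√(9540 × 19.9) = 871.4 N·s/m, so ζ = c/c_c = 70.9/871.4 = 0.08136.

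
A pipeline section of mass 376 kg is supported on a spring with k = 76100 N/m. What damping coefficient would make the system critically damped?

c_c = 2√(k·m) = 2√(76100 × 376) = 2 × 5349 = 10700 N·s/m.

10700 N·s/m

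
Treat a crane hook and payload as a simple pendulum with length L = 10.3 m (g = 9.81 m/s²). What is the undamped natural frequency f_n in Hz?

0.155 Hz

For a simple pendulum ω_n = √(g/L) = √(9.81/10.3) = √0.9524 = 0.9759 rad/s.
f_n = ω_n/(2π) = 0.9759/6.283 = 0.1553 Hz.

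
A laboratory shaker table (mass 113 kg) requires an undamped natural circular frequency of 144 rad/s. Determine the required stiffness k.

2340000 N/m

k = m·ω_n² = 113 × 144.0² = 113 × 20740 = 2343000 N/m.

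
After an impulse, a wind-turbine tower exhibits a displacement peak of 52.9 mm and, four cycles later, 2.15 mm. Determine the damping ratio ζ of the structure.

0.126

Logarithmic decrement δ = (1/n)·ln(x₀/x_n) = (1/4)·ln(52.9/2.15) = (1/4)·ln(24.60) = 0.8007.
ζ = δ/√(4π² + δ²) = 0.8007/√(39.48 + 0.641) = 0.8007/6.334 = 0.1264.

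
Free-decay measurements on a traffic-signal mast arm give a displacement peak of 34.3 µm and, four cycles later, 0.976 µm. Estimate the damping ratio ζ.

0.140

Logarithmic decrement δ = (1/n)·ln(x₀/x_n) = (1/4)·ln(34.3/0.976) = (1/4)·ln(35.14) = 0.8899.
ζ = δ/√(4π² + δ²) = 0.8899/√(39.48 + 0.792) = 0.8899/6.346 = 0.1402.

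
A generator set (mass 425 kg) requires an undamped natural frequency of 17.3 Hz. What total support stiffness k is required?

5020000 N/m

ω_n = 2πf_n = 2π × 17.3 = 108.7 rad/s.
k = m·ω_n² = 425 × 108.7² = 425 × 11820 = 5022000 N/m.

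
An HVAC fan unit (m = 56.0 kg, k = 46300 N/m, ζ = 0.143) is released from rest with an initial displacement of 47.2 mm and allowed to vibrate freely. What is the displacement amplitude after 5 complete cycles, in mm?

Logarithmic decrement δ = 2πζ/√(1 − ζ²) = 2π × 0.1430/√(1 − 0.0204) = 0.9078.
After n cycles, x_n/x₀ = e^(−nδ), so x_5 = 47.2 × e^(−5 × 0.9078) = 47.2 × 0.01068 = 0.5042 mm.

0.504 mm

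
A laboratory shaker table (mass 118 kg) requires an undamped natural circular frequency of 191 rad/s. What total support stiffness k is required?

k = m·ω_n² = 118 × 191.0² = 118 × 36480 = 4305000 N/m.

4300000 N/m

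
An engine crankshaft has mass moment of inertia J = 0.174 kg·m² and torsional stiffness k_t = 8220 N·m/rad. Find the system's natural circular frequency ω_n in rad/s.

217 rad/s

ω_n = √(k_t/J) = √(8220/0.174) = √47240 = 217.4 rad/s.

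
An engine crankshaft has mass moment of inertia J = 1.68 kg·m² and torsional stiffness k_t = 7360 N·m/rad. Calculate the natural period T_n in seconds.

0.0949 s

ω_n = √(k_t/J) = √(7360/1.68) = √4381 = 66.19 rad/s.
T_n = 2π/ω_n = 6.283/66.19 = 0.09493 s.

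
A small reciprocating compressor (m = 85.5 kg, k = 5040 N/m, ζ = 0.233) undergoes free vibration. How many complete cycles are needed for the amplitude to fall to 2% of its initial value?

Logarithmic decrement δ = 2πζ/√(1 − ζ²) = 2π × 0.2330/√(1 − 0.0543) = 1.505.
x_n/x₀ = e^(−nδ) ≤ 0.02; take ln: n ≥ ln(1/0.02)/δ = 3.912/1.505 = 2.599.
So 3 complete cycles are required.

3 cycles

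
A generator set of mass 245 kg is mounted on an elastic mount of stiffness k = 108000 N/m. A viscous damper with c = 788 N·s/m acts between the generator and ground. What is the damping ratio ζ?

0.0766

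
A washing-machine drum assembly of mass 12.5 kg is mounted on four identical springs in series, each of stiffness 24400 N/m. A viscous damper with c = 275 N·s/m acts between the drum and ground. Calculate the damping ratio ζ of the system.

Series springs: 1/k_eq = 4/24400, so k_eq = 24400/4 = 6100 N/m.
ω_n = √(k_eq/m) = √(6100/12.5) = 22.09 rad/s.
Critical damping c_c = 2√(k_eq·m) = 2√(6100 × 12.5) = 552.3 N·s/m, so ζ = c/c_c = 275/552.3 = 0.4979.

0.498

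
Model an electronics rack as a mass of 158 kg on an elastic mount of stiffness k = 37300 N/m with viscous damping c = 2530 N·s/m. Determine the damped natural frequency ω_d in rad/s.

13.1 rad/s

ω_n = √(k/m) = √(37300/158) = 15.36 rad/s.
Critical damping c_c = 2√(k·m) = 2√(37300 × 158) = 4855 N·s/m, so ζ = c/c_c = 2530/4855 = 0.5211.
ω_d = ω_n√(1 − ζ²) = 15.36 × √(1 − 0.272) = 13.11 rad/s.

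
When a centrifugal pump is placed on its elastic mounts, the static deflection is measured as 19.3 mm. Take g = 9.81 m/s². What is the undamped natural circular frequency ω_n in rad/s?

ω_n = √(g/δ_st) = √(9.81/0.0193) = √508.3 = 22.55 rad/s.

22.5 rad/s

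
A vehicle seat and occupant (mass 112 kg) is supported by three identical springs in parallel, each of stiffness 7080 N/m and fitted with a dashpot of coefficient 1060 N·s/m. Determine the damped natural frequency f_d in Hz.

Parallel springs add: k_eq = 3 × 7080 = 21240 N/m.
ω_n = √(k_eq/m) = √(21240/112) = 13.77 rad/s.
Critical damping c_c = 2√(k_eq·m) = 2√(21240 × 112) = 3085 N·s/m, so ζ = c/c_c = 1060/3085 = 0.3436.
ω_d = ω_n√(1 − ζ²) = 13.77 × √(1 − 0.118) = 12.93 rad/s.
f_d = ω_d/(2π) = 2.058 Hz.

2.06 Hz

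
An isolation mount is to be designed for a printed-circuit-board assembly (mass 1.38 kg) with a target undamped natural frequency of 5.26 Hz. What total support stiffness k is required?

1510 N/m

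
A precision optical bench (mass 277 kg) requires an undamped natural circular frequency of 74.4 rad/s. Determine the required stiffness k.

k = m·ω_n² = 277 × 74.40² = 277 × 5535 = 1533000 N/m.

1530000 N/m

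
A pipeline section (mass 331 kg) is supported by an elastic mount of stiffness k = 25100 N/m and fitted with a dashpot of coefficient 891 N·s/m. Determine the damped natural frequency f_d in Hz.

1.37 Hz

ω_n = √(k/m) = √(25100/331) = 8.708 rad/s.
Critical damping c_c = 2√(k·m) = 2√(25100 × 331) = 5765 N·s/m, so ζ = c/c_c = 891/5765 = 0.1546.
ω_d = ω_n√(1 − ζ²) = 8.708 × √(1 − 0.0239) = 8.603 rad/s.
f_d = ω_d/(2π) = 1.369 Hz.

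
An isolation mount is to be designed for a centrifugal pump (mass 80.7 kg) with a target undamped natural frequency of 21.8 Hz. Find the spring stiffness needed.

ω_n = 2πf_n = 2π × 21.8 = 137.0 rad/s.
k = m·ω_n² = 80.7 × 137.0² = 80.7 × 18760 = 1514000 N/m.

1510000 N/m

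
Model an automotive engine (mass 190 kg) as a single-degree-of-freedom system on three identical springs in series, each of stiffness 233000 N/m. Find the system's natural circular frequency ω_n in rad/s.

Series springs: 1/k_eq = 3/233000, so k_eq = 233000/3 = 77670 N/m.
ω_n = √(k_eq/m) = √(77670/190) = √408.8 = 20.22 rad/s.

20.2 rad/s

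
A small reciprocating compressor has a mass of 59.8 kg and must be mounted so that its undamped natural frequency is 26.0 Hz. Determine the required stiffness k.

1600000 N/m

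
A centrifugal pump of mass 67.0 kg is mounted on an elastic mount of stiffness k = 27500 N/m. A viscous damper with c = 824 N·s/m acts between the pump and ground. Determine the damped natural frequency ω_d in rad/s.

19.3 rad/s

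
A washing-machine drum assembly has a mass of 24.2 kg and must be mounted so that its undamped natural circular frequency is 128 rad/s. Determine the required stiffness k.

k = m·ω_n² = 24.2 × 128.0² = 24.2 × 16380 = 396500 N/m.

396000 N/m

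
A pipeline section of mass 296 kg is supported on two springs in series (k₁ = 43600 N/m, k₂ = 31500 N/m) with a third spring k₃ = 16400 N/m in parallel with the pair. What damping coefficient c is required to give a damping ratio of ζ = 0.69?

Series pair: k_s = k₁k₂/(k₁+k₂) = (43600)(31500)/(43600 + 31500) = 18290 N/m. In parallel with k₃: k_eq = 18290 + 16400 = 34690 N/m.
c_c = 2√(k_eq·m) = 2√(34690 × 296) = 6409 N·s/m.
c = ζ·c_c = 0.69 × 6409 = 4422 N·s/m.

4420 N·s/m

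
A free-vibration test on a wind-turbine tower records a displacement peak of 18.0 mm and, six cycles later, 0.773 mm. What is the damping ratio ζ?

0.0832

Logarithmic decrement δ = (1/n)·ln(x₀/x_n) = (1/6)·ln(18.0/0.773) = (1/6)·ln(23.29) = 0.5246.
ζ = δ/√(4π² + δ²) = 0.5246/√(39.48 + 0.275) = 0.5246/6.305 = 0.08321.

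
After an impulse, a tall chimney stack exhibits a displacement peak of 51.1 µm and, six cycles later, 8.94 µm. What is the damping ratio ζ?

Logarithmic decrement δ = (1/n)·ln(x₀/x_n) = (1/6)·ln(51.1/8.94) = (1/6)·ln(5.716) = 0.2905.
ζ = δ/√(4π² + δ²) = 0.2905/√(39.48 + 0.0844) = 0.2905/6.290 = 0.04619.

0.0462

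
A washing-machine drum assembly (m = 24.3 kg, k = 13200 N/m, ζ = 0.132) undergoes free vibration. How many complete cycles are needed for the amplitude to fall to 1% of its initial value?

6 cycles

Logarithmic decrement δ = 2πζ/√(1 − ζ²) = 2π × 0.1320/√(1 − 0.0174) = 0.8367.
x_n/x₀ = e^(−nδ) ≤ 0.01; take ln: n ≥ ln(1/0.01)/δ = 4.605/0.8367 = 5.504.
So 6 complete cycles are required.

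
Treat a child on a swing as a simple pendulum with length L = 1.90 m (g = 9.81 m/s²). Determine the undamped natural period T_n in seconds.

For a simple pendulum ω_n = √(g/L) = √(9.81/1.90) = √5.163 = 2.272 rad/s.
T_n = 2π/ω_n = 6.283/2.272 = 2.765 s.

2.77 s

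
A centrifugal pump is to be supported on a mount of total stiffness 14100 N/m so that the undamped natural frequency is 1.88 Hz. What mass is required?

101 kg

ω_n = 2πf_n = 2π × 1.88 = 11.81 rad/s.
m = k/ω_n² = 14100/11.81² = 14100/139.5 = 101.1 kg.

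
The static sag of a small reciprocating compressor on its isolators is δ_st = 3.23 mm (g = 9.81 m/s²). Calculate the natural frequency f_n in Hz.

8.77 Hz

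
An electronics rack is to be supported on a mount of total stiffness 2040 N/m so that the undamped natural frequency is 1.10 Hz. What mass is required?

ω_n = 2πf_n = 2π × 1.10 = 6.912 rad/s.
m = k/ω_n² = 2040/6.912² = 2040/47.77 = 42.71 kg.

42.7 kg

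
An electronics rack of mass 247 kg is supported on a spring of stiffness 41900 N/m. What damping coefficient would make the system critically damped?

6430 N·s/m

c_c = 2√(k·m) = 2√(41900 × 247) = 2 × 3217 = 6434 N·s/m.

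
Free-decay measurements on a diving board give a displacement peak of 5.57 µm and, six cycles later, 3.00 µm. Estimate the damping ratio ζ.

Logarithmic decrement δ = (1/n)·ln(x₀/x_n) = (1/6)·ln(5.57/3.00) = (1/6)·ln(1.857) = 0.1031.
ζ = δ/√(4π² + δ²) = 0.1031/√(39.48 + 0.0106) = 0.1031/6.284 = 0.01641.

0.0164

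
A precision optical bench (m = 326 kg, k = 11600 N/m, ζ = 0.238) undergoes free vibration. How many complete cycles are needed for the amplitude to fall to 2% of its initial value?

Logarithmic decrement δ = 2πζ/√(1 − ζ²) = 2π × 0.2380/√(1 − 0.0566) = 1.540.
x_n/x₀ = e^(−nδ) ≤ 0.02; take ln: n ≥ ln(1/0.02)/δ = 3.912/1.540 = 2.541.
So 3 complete cycles are required.

3 cycles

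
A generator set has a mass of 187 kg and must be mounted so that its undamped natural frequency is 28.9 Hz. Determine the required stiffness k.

ω_n = 2πf_n = 2π × 28.9 = 181.6 rad/s.
k = m·ω_n² = 187 × 181.6² = 187 × 32970 = 6166000 N/m.

6170000 N/m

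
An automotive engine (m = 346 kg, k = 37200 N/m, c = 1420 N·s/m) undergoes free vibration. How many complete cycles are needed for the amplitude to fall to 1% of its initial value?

ζ = c/(2√(km)) = 1420/(2√(37200 × 346)) = 1420/7175 = 0.1979.
Logarithmic decrement δ = 2πζ/√(1 − ζ²) = 2π × 0.1979/√(1 − 0.0392) = 1.269.
x_n/x₀ = e^(−nδ) ≤ 0.01; take ln: n ≥ ln(1/0.01)/δ = 4.605/1.269 = 3.630.
So 4 complete cycles are required.

4 cycles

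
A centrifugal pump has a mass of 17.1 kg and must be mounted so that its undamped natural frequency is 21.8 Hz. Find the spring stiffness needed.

321000 N/m

ω_n = 2πf_n = 2π × 21.8 = 137.0 rad/s.
k = m·ω_n² = 17.1 × 137.0² = 17.1 × 18760 = 320800 N/m.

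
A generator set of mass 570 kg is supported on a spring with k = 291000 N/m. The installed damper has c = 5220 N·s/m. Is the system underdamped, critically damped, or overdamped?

underdamped

c_c = 2√(k·m) = 25760 N·s/m; ζ = c/c_c = 5220/25760 = 0.203.
Since ζ < 1 the system is underdamped.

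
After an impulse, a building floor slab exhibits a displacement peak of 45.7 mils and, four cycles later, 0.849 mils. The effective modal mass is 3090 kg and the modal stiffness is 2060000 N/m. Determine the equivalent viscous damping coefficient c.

Logarithmic decrement δ = (1/n)·ln(x₀/x_n) = (1/4)·ln(45.7/0.849) = (1/4)·ln(53.83) = 0.9964.
ζ = δ/√(4π² + δ²) = 0.9964/√(39.48 + 0.993) = 0.9964/6.362 = 0.1566.
c = ζ · 2√(km) = 0.1566 × 2√(2060000 × 3090) = 0.1566 × 159600 = 24990 N·s/m.

25000 N·s/m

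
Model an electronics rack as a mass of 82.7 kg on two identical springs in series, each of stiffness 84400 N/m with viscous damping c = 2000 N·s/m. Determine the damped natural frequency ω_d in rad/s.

Series springs: 1/k_eq = 2/84400, so k_eq = 84400/2 = 42200 N/m.
ω_n = √(k_eq/m) = √(42200/82.7) = 22.59 rad/s.
Critical damping c_c = 2√(k_eq·m) = 2√(42200 × 82.7) = 3736 N·s/m, so ζ = c/c_c = 2000/3736 = 0.5353.
ω_d = ω_n√(1 − ζ²) = 22.59 × √(1 − 0.287) = 19.08 rad/s.

19.1 rad/s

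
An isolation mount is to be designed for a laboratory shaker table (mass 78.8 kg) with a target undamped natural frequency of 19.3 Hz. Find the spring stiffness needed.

1160000 N/m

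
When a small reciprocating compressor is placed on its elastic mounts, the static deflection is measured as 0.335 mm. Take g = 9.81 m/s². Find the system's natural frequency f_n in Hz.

ω_n = √(g/δ_st) = √(9.81/0.000335) = √29280 = 171.1 rad/s.
f_n = ω_n/(2π) = 171.1/6.283 = 27.24 Hz.

27.2 Hz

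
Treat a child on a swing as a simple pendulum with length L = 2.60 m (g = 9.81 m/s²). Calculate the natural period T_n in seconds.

For a simple pendulum ω_n = √(g/L) = √(9.81/2.60) = √3.773 = 1.942 rad/s.
T_n = 2π/ω_n = 6.283/1.942 = 3.235 s.

3.23 s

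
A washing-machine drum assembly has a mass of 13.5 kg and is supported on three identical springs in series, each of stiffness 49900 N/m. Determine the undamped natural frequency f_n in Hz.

Series springs: 1/k_eq = 3/49900, so k_eq = 49900/3 = 16630 N/m.
ω_n = √(k_eq/m) = √(16630/13.5) = √1232 = 35.10 rad/s.
f_n = ω_n/(2π) = 35.10/6.283 = 5.587 Hz.

5.59 Hz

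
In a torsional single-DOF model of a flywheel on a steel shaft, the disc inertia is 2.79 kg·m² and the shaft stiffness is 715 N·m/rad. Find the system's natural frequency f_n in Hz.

2.55 Hz

ω_n = √(k_t/J) = √(715/2.79) = √256.3 = 16.01 rad/s.
f_n = ω_n/(2π) = 16.01/6.283 = 2.548 Hz.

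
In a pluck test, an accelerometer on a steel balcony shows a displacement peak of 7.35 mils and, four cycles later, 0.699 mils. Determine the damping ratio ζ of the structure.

Logarithmic decrement δ = (1/n)·ln(x₀/x_n) = (1/4)·ln(7.35/0.699) = (1/4)·ln(10.52) = 0.5882.
ζ = δ/√(4π² + δ²) = 0.5882/√(39.48 + 0.346) = 0.5882/6.311 = 0.09321.

0.0932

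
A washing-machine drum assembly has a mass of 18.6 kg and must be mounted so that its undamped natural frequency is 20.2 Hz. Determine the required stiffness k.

ω_n = 2πf_n = 2π × 20.2 = 126.9 rad/s.
k = m·ω_n² = 18.6 × 126.9² = 18.6 × 16110 = 299600 N/m.

300000 N/m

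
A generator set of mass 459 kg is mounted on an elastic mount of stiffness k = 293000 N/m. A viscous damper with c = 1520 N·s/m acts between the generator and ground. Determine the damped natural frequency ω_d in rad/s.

ω_n = √(k/m) = √(293000/459) = 25.27 rad/s.
Critical damping c_c = 2√(k·m) = 2√(293000 × 459) = 23190 N·s/m, so ζ = c/c_c = 1520/23190 = 0.06554.
ω_d = ω_n√(1 − ζ²) = 25.27 × √(1 − 0.00429) = 25.21 rad/s.

25.2 rad/s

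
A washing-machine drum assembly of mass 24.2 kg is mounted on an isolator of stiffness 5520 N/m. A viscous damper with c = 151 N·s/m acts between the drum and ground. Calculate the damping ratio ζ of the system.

0.207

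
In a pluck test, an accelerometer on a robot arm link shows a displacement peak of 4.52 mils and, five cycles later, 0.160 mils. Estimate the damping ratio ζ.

Logarithmic decrement δ = (1/n)·ln(x₀/x_n) = (1/5)·ln(4.52/0.160) = (1/5)·ln(28.25) = 0.6682.
ζ = δ/√(4π² + δ²) = 0.6682/√(39.48 + 0.447) = 0.6682/6.319 = 0.1058.

0.106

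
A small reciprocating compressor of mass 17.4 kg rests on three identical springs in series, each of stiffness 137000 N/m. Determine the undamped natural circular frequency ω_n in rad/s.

Series springs: 1/k_eq = 3/137000, so k_eq = 137000/3 = 45670 N/m.
ω_n = √(k_eq/m) = √(45670/17.4) = √2625 = 51.23 rad/s.

51.2 rad/s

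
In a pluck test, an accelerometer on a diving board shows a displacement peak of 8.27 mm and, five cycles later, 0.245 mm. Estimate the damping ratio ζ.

Logarithmic decrement δ = (1/n)·ln(x₀/x_n) = (1/5)·ln(8.27/0.245) = (1/5)·ln(33.76) = 0.7038.
ζ = δ/√(4π² + δ²) = 0.7038/√(39.48 + 0.495) = 0.7038/6.322 = 0.1113.

0.111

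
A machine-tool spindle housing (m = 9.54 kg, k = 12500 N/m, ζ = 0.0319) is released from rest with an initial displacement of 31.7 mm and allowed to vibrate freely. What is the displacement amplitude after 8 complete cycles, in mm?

Logarithmic decrement δ = 2πζ/√(1 − ζ²) = 2π × 0.03190/√(1 − 0.00102) = 0.2005.
After n cycles, x_n/x₀ = e^(−nδ), so x_8 = 31.7 × e^(−8 × 0.2005) = 31.7 × 0.2010 = 6.373 mm.

6.37 mm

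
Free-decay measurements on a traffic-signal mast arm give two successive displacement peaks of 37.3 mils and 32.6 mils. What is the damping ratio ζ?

Logarithmic decrement δ = (1/n)·ln(x₀/x_n) = (1/1)·ln(37.3/32.6) = (1/1)·ln(1.144) = 0.1347.
ζ = δ/√(4π² + δ²) = 0.1347/√(39.48 + 0.0181) = 0.1347/6.285 = 0.02143.

0.0214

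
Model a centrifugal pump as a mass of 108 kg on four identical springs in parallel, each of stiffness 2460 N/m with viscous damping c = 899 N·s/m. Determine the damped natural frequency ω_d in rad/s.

Parallel springs add: k_eq = 4 × 2460 = 9840 N/m.
ω_n = √(k_eq/m) = √(9840/108) = 9.545 rad/s.
Critical damping c_c = 2√(k_eq·m) = 2√(9840 × 108) = 2062 N·s/m, so ζ = c/c_c = 899/2062 = 0.4360.
ω_d = ω_n√(1 − ζ²) = 9.545 × √(1 − 0.190) = 8.590 rad/s.

8.59 rad/s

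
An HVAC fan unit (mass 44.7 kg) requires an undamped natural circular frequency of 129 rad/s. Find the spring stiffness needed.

744000 N/m

k = m·ω_n² = 44.7 × 129.0² = 44.7 × 16640 = 743900 N/m.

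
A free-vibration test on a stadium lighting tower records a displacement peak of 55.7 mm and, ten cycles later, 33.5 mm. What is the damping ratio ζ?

Logarithmic decrement δ = (1/n)·ln(x₀/x_n) = (1/10)·ln(55.7/33.5) = (1/10)·ln(1.663) = 0.05084.
ζ = δ/√(4π² + δ²) = 0.05084/√(39.48 + 0.00259) = 0.05084/6.283 = 0.008092.

0.00809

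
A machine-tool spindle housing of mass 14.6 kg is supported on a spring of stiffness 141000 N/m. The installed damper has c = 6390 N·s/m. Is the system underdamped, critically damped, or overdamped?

overdamped

c_c = 2√(k·m) = 2870 N·s/m; ζ = c/c_c = 6390/2870 = 2.23.
Since ζ > 1 the system is overdamped.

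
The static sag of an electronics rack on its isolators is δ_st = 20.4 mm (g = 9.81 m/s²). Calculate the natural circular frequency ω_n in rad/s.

21.9 rad/s

ω_n = √(g/δ_st) = √(9.81/0.0204) = √480.9 = 21.93 rad/s.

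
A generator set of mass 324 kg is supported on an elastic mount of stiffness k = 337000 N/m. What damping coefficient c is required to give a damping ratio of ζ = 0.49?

c_c = 2√(k·m) = 2√(337000 × 324) = 20900 N·s/m.
c = ζ·c_c = 0.49 × 20900 = 10240 N·s/m.

10200 N·s/m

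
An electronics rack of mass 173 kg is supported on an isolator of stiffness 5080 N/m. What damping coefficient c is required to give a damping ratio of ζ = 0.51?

956 N·s/m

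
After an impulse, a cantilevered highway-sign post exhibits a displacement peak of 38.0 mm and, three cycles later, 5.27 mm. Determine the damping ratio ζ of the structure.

0.104

Logarithmic decrement δ = (1/n)·ln(x₀/x_n) = (1/3)·ln(38.0/5.27) = (1/3)·ln(7.211) = 0.6585.
ζ = δ/√(4π² + δ²) = 0.6585/√(39.48 + 0.434) = 0.6585/6.318 = 0.1042.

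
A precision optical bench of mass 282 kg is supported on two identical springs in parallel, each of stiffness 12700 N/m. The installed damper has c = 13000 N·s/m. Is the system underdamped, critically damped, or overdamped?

overdamped

Parallel springs add: k_eq = 2 × 12700 = 25400 N/m.
c_c = 2√(k_eq·m) = 5353 N·s/m; ζ = c/c_c = 13000/5353 = 2.43.
Since ζ > 1 the system is overdamped.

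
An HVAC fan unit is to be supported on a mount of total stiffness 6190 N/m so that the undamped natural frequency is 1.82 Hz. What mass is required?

47.3 kg

ω_n = 2πf_n = 2π × 1.82 = 11.44 rad/s.
m = k/ω_n² = 6190/11.44² = 6190/130.8 = 47.34 kg.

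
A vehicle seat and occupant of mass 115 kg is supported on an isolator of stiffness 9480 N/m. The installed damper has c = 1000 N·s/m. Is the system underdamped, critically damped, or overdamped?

c_c = 2√(k·m) = 2088 N·s/m; ζ = c/c_c = 1000/2088 = 0.479.
Since ζ < 1 the system is underdamped.

underdamped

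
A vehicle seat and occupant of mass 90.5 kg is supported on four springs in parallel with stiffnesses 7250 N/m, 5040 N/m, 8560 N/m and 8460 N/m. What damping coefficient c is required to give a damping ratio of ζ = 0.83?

Parallel springs add: k_eq = 7250 + 5040 + 8560 + 8460 = 29310 N/m.
c_c = 2√(k_eq·m) = 2√(29310 × 90.5) = 3257 N·s/m.
c = ζ·c_c = 0.83 × 3257 = 2704 N·s/m.

2700 N·s/m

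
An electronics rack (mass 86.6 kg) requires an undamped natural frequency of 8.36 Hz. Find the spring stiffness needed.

239000 N/m

ω_n = 2πf_n = 2π × 8.36 = 52.53 rad/s.
k = m·ω_n² = 86.6 × 52.53² = 86.6 × 2759 = 238900 N/m.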